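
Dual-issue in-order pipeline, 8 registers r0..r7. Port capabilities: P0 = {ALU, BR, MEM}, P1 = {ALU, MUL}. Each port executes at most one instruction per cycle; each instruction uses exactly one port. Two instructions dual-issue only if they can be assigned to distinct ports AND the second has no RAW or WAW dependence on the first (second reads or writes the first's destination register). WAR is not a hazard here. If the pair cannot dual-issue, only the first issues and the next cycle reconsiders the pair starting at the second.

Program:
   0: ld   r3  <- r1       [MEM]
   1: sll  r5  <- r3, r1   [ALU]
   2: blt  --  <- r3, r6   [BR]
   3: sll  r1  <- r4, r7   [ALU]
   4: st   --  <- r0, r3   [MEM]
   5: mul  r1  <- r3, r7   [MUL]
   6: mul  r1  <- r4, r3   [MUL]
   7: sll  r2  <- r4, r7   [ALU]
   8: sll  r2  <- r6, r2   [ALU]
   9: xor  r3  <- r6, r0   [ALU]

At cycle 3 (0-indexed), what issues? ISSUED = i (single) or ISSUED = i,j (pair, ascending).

ISSUED = 5

#0 head=0: ld.MEM i0 RAW r3
#1 head=1: sll.ALU;blt.BR i1/i2 pair
#2 head=3: sll.ALU;st.MEM i3/i4 pair
#3 head=5: mul.MUL i5 no-port MUL/MUL
#4 head=6: mul.MUL;sll.ALU i6/i7 pair
#5 head=8: sll.ALU;xor.ALU i8/i9 pair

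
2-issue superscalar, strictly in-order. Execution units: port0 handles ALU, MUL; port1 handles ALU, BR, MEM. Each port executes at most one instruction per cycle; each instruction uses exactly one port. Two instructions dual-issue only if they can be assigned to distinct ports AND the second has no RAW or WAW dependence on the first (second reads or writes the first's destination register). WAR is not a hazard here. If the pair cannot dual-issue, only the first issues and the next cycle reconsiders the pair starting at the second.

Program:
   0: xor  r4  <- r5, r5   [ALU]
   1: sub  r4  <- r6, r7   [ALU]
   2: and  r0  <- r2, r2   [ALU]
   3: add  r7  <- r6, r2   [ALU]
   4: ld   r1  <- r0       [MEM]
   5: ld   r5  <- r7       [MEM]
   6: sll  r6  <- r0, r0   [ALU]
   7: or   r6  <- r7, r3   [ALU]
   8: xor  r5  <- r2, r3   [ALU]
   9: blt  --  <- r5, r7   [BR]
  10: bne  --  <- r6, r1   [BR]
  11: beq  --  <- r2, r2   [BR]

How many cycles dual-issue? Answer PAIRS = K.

[0] i0  xor  -- WAW r4
[1] i1,i2  sub/and  -- pair
[2] i3,i4  add/ld  -- pair
[3] i5,i6  ld/sll  -- pair
[4] i7,i8  or/xor  -- pair
[5] i9  blt  -- no-port BR/BR
[6] i10  bne  -- no-port BR/BR
[7] i11  beq  -- tail

PAIRS = 4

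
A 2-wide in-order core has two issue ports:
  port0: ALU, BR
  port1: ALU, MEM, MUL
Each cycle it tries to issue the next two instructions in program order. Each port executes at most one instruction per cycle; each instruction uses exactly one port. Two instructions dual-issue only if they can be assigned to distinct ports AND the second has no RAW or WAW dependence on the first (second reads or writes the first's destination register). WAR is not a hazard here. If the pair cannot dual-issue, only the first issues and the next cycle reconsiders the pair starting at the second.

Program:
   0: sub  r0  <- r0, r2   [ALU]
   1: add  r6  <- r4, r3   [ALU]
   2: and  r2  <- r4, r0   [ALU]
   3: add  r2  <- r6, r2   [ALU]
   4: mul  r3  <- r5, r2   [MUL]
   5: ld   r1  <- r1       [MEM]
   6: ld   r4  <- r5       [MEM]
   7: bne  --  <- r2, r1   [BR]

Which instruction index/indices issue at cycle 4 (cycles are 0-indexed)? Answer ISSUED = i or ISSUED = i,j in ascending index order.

  cy0 -> i0,i1 (sub.ALU+add.ALU) pair
  cy1 -> i2 (and.ALU) RAW+WAW r2
  cy2 -> i3 (add.ALU) RAW r2
  cy3 -> i4 (mul.MUL) no-port MUL/MEM
  cy4 -> i5 (ld.MEM) no-port MEM/MEM
  cy5 -> i6,i7 (ld.MEM+bne.BR) pair

ISSUED = 5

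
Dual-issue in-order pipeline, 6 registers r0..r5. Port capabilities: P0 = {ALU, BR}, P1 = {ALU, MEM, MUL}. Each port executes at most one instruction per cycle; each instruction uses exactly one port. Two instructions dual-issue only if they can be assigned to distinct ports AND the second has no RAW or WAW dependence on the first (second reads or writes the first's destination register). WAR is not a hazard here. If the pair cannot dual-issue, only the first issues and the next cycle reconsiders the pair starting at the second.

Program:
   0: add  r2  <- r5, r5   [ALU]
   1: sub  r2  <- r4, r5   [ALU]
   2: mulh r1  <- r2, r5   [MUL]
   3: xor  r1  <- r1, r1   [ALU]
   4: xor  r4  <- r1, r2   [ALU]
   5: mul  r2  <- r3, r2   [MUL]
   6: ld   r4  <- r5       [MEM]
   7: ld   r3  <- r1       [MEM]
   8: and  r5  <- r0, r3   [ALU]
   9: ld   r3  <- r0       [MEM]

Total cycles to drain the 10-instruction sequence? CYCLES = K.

c0: i0 add  WAW r2
c1: i1 sub  RAW r2
c2: i2 mulh  RAW+WAW r1
c3: i3 xor  RAW r1
c4: i4/i5 xor mul  2-wide
c5: i6 ld  no-port MEM/MEM
c6: i7 ld  RAW r3
c7: i8/i9 and ld  2-wide

CYCLES = 8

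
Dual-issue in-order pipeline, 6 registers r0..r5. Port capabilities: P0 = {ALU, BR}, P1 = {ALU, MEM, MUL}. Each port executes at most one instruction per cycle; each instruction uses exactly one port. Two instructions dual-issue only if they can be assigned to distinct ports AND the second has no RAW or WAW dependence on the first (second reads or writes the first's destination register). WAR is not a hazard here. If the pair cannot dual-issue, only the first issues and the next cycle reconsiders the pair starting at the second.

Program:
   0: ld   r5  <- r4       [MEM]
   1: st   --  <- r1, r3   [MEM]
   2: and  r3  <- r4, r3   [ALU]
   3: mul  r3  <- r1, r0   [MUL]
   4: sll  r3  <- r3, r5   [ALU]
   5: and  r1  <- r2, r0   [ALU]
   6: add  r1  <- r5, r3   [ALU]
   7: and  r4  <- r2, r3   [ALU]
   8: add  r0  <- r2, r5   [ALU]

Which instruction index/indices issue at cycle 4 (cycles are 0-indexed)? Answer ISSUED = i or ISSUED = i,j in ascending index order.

ISSUED = 6,7

[0] i0  ld  -- no-port MEM/MEM
[1] i1+i2  st/and  -- pair
[2] i3  mul  -- RAW+WAW r3
[3] i4+i5  sll/and  -- pair
[4] i6+i7  add/and  -- pair
[5] i8  add  -- tail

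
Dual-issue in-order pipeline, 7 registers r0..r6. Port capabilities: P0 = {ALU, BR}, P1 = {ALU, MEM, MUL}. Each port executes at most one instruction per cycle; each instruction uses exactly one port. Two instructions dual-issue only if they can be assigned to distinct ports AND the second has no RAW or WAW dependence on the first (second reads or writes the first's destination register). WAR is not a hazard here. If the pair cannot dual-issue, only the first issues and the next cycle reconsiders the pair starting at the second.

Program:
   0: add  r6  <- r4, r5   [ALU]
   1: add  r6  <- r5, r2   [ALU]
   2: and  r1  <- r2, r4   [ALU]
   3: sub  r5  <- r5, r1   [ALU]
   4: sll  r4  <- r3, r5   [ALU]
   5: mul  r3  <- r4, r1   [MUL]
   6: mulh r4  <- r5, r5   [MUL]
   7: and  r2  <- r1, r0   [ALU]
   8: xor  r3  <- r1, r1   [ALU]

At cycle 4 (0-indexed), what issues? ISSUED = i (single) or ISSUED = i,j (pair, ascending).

#0 head=0: add.ALU i0 WAW r6
#1 head=1: add.ALU+and.ALU i1/i2 dual
#2 head=3: sub.ALU i3 RAW r5
#3 head=4: sll.ALU i4 RAW r4
#4 head=5: mul.MUL i5 no-port MUL/MUL
#5 head=6: mulh.MUL+and.ALU i6/i7 dual
#6 head=8: xor.ALU i8 tail

ISSUED = 5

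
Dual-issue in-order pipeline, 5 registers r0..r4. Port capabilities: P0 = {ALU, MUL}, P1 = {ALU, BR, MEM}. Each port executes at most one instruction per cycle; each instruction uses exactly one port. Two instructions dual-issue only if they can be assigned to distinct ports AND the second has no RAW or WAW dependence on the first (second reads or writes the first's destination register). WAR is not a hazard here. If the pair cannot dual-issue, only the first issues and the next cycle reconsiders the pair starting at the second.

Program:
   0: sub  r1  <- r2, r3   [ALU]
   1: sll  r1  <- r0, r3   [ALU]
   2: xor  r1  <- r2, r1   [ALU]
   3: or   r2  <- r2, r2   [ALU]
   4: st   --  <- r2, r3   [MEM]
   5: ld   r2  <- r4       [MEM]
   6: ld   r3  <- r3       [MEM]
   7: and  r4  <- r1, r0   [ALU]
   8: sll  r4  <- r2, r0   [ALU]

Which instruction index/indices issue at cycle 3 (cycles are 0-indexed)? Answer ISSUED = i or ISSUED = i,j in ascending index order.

ISSUED = 4

0. sub @i0  | WAW r1
1. sll @i1  | RAW+WAW r1
2. xor or @i2/i3  | dual
3. st @i4  | no-port MEM/MEM
4. ld @i5  | no-port MEM/MEM
5. ld and @i6/i7  | dual
6. sll @i8  | tail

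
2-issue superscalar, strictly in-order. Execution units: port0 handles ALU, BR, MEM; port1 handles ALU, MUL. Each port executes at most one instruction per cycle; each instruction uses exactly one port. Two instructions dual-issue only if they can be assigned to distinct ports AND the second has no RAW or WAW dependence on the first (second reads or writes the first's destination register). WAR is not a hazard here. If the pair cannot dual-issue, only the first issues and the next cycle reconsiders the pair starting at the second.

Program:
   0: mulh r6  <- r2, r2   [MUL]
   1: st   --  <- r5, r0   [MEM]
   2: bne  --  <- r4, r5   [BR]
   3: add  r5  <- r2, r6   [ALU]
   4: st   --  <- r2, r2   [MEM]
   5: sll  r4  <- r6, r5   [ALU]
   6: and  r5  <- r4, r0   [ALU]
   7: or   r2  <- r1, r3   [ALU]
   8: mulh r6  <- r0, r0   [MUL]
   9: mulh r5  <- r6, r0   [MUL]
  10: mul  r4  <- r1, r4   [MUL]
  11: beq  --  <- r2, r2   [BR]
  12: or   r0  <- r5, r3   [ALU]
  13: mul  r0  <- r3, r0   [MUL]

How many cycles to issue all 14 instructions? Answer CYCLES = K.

0. mulh.MUL+st.MEM @i0+i1  | pair
1. bne.BR+add.ALU @i2+i3  | pair
2. st.MEM+sll.ALU @i4+i5  | pair
3. and.ALU+or.ALU @i6+i7  | pair
4. mulh.MUL @i8  | no-port MUL/MUL
5. mulh.MUL @i9  | no-port MUL/MUL
6. mul.MUL+beq.BR @i10+i11  | pair
7. or.ALU @i12  | RAW+WAW r0
8. mul.MUL @i13  | tail

CYCLES = 9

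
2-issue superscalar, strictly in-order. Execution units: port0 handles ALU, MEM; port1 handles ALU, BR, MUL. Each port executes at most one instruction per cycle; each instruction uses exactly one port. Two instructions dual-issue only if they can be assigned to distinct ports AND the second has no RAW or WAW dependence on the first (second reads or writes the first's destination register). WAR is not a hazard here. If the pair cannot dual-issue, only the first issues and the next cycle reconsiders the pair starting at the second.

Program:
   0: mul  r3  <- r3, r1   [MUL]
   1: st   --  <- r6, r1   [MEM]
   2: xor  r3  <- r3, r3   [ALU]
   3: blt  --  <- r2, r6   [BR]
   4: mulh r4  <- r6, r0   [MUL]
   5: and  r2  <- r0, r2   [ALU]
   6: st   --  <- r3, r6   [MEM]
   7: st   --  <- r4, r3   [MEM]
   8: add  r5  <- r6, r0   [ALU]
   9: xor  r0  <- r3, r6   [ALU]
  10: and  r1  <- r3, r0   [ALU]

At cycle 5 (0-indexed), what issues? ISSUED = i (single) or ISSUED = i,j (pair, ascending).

  cy0 -> i0&i1 (mul/st) pair
  cy1 -> i2&i3 (xor/blt) pair
  cy2 -> i4&i5 (mulh/and) pair
  cy3 -> i6 (st) no-port MEM/MEM
  cy4 -> i7&i8 (st/add) pair
  cy5 -> i9 (xor) RAW r0
  cy6 -> i10 (and) tail

ISSUED = 9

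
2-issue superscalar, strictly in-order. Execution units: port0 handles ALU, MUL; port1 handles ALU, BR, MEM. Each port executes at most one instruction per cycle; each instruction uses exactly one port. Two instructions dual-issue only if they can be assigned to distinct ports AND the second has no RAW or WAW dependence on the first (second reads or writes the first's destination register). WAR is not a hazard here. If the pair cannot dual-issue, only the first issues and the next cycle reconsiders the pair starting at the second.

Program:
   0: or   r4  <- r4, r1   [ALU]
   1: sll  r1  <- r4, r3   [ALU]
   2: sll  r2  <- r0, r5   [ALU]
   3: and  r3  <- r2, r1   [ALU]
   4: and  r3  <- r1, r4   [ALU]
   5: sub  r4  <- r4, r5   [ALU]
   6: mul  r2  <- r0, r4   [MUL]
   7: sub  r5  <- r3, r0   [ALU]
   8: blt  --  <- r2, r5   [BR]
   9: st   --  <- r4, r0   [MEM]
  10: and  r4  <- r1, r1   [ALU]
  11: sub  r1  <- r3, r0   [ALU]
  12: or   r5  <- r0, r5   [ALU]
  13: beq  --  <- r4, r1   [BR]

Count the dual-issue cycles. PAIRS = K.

c0: i0 or  RAW r4
c1: i1+i2 sll+sll  pair
c2: i3 and  WAW r3
c3: i4+i5 and+sub  pair
c4: i6+i7 mul+sub  pair
c5: i8 blt  no-port BR/MEM
c6: i9+i10 st+and  pair
c7: i11+i12 sub+or  pair
c8: i13 beq  tail

PAIRS = 5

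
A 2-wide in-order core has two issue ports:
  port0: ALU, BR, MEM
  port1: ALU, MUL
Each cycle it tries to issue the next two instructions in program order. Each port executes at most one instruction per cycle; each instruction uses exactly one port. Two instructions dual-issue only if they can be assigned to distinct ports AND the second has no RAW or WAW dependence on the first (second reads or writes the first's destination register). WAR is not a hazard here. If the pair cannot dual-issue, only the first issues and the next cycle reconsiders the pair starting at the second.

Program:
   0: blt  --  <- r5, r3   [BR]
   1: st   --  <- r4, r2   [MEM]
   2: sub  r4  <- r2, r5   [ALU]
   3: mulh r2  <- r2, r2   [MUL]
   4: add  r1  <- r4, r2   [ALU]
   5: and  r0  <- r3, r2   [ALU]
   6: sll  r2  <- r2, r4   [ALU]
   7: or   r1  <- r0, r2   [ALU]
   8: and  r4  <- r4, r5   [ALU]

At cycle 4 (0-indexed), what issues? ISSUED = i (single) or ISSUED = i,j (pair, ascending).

t=0 i0:blt.BR ; no-port BR/MEM
t=1 i1,i2:st.MEM+sub.ALU ; dual
t=2 i3:mulh.MUL ; RAW r2
t=3 i4,i5:add.ALU+and.ALU ; dual
t=4 i6:sll.ALU ; RAW r2
t=5 i7,i8:or.ALU+and.ALU ; dual

ISSUED = 6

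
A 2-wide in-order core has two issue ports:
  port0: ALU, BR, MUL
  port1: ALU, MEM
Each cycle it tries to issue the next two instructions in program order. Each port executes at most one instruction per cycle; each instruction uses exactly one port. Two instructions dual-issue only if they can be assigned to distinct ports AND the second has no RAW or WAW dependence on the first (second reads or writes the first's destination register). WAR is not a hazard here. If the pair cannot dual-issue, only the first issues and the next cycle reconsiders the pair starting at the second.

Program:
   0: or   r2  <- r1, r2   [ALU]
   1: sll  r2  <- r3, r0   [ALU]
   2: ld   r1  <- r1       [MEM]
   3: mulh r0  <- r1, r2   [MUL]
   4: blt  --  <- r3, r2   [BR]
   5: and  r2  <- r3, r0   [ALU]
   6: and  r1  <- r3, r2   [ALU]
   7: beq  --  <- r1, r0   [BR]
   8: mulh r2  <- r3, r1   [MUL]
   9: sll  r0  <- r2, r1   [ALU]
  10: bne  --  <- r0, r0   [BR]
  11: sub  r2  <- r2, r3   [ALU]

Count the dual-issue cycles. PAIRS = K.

0. or @i0  | WAW r2
1. sll+ld @i1,i2  | dual
2. mulh @i3  | no-port MUL/BR
3. blt+and @i4,i5  | dual
4. and @i6  | RAW r1
5. beq @i7  | no-port BR/MUL
6. mulh @i8  | RAW r2
7. sll @i9  | RAW r0
8. bne+sub @i10,i11  | dual

PAIRS = 3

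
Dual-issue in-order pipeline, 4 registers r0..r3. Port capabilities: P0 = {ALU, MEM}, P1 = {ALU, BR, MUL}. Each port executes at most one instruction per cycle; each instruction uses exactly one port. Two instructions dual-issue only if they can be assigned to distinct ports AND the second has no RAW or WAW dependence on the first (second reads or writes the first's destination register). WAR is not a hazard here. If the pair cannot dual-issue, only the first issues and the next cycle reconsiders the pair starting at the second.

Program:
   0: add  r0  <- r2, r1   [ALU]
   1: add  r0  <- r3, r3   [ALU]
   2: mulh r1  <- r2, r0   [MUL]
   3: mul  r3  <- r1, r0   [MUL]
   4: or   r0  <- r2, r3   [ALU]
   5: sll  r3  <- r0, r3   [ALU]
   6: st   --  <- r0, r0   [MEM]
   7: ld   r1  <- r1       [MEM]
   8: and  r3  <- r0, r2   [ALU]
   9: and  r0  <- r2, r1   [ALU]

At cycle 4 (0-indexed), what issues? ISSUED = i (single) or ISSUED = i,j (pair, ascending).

ISSUED = 4

  cy0 -> i0 (add.ALU) WAW r0
  cy1 -> i1 (add.ALU) RAW r0
  cy2 -> i2 (mulh.MUL) no-port MUL/MUL
  cy3 -> i3 (mul.MUL) RAW r3
  cy4 -> i4 (or.ALU) RAW r0
  cy5 -> i5&i6 (sll.ALU;st.MEM) 2-wide
  cy6 -> i7&i8 (ld.MEM;and.ALU) 2-wide
  cy7 -> i9 (and.ALU) tail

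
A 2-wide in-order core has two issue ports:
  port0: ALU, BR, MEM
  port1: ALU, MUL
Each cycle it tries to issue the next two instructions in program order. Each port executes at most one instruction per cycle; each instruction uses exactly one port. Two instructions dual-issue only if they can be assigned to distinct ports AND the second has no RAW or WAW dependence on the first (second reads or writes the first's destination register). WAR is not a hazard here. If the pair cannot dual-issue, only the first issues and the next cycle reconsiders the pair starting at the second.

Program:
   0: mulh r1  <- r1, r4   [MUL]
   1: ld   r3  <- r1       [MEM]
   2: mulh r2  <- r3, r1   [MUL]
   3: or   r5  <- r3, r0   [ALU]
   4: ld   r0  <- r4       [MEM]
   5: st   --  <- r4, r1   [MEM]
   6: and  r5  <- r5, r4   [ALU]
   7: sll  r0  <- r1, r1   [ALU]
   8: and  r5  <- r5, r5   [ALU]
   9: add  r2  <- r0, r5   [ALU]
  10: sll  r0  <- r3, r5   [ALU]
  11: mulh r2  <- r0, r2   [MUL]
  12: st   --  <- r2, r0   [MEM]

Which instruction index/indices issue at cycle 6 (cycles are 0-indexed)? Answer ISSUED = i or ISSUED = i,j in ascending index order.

t=0 i0:mulh.MUL ; RAW r1
t=1 i1:ld.MEM ; RAW r3
t=2 i2&i3:mulh.MUL;or.ALU ; 2-wide
t=3 i4:ld.MEM ; no-port MEM/MEM
t=4 i5&i6:st.MEM;and.ALU ; 2-wide
t=5 i7&i8:sll.ALU;and.ALU ; 2-wide
t=6 i9&i10:add.ALU;sll.ALU ; 2-wide
t=7 i11:mulh.MUL ; RAW r2
t=8 i12:st.MEM ; tail

ISSUED = 9,10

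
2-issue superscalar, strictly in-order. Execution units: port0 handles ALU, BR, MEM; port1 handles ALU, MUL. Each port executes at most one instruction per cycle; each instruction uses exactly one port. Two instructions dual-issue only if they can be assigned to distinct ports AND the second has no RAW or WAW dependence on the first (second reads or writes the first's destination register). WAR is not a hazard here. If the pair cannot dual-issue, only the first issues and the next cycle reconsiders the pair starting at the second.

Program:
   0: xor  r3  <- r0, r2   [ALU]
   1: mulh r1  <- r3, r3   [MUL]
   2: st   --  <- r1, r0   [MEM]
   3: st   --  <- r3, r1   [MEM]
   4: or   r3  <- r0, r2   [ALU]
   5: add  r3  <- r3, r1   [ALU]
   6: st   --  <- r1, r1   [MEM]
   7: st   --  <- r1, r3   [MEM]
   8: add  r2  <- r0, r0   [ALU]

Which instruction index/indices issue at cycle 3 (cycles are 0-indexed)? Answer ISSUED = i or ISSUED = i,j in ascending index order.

ISSUED = 3,4

[0] i0  xor.ALU  -- RAW r3
[1] i1  mulh.MUL  -- RAW r1
[2] i2  st.MEM  -- no-port MEM/MEM
[3] i3,i4  st.MEM or.ALU  -- dual
[4] i5,i6  add.ALU st.MEM  -- dual
[5] i7,i8  st.MEM add.ALU  -- dual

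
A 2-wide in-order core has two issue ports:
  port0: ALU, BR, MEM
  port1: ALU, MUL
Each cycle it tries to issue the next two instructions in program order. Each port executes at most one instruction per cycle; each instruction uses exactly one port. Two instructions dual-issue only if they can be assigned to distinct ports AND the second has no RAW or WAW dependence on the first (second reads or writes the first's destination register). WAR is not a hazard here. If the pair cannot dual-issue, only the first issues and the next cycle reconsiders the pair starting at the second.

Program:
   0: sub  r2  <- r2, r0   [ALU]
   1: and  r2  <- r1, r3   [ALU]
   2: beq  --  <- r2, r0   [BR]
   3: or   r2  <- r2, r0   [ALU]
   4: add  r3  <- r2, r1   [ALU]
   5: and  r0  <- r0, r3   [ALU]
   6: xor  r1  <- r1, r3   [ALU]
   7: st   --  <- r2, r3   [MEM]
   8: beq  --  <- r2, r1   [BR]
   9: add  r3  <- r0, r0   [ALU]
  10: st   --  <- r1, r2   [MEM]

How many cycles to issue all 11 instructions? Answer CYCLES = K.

CYCLES = 8

[0] i0  sub  -- WAW r2
[1] i1  and  -- RAW r2
[2] i2/i3  beq/or  -- pair
[3] i4  add  -- RAW r3
[4] i5/i6  and/xor  -- pair
[5] i7  st  -- no-port MEM/BR
[6] i8/i9  beq/add  -- pair
[7] i10  st  -- tail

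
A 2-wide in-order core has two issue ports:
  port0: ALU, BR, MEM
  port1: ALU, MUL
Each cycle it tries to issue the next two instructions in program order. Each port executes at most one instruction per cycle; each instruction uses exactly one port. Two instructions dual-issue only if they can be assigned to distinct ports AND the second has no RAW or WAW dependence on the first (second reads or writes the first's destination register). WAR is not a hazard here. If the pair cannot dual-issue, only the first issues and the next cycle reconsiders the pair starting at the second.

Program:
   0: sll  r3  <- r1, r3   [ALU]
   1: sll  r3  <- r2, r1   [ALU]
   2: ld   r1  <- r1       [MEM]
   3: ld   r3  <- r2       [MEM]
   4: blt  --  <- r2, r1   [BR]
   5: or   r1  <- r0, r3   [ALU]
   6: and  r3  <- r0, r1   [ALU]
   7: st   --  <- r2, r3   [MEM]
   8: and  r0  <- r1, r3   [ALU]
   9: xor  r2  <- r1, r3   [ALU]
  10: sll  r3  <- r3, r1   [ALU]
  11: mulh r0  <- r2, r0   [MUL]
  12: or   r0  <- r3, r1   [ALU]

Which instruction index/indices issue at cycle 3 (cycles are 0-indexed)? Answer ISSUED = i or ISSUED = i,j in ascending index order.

ISSUED = 4,5

0. sll @i0  | WAW r3
1. sll+ld @i1+i2  | pair
2. ld @i3  | no-port MEM/BR
3. blt+or @i4+i5  | pair
4. and @i6  | RAW r3
5. st+and @i7+i8  | pair
6. xor+sll @i9+i10  | pair
7. mulh @i11  | WAW r0
8. or @i12  | tail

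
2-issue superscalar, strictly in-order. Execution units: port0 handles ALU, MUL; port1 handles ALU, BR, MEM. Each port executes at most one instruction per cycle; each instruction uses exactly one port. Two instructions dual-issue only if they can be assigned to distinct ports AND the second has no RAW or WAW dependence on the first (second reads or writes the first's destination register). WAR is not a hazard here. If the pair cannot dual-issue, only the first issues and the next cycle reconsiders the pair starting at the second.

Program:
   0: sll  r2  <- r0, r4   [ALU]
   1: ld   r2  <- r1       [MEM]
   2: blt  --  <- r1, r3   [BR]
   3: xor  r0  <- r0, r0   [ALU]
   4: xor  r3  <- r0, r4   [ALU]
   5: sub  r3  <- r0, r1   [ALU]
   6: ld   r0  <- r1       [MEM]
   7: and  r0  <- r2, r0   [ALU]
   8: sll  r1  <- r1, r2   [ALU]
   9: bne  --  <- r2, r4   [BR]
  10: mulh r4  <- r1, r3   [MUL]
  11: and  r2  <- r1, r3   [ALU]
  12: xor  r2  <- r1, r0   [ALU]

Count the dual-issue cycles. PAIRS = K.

PAIRS = 4

c0: i0 sll  WAW r2
c1: i1 ld  no-port MEM/BR
c2: i2&i3 blt/xor  2-wide
c3: i4 xor  WAW r3
c4: i5&i6 sub/ld  2-wide
c5: i7&i8 and/sll  2-wide
c6: i9&i10 bne/mulh  2-wide
c7: i11 and  WAW r2
c8: i12 xor  tail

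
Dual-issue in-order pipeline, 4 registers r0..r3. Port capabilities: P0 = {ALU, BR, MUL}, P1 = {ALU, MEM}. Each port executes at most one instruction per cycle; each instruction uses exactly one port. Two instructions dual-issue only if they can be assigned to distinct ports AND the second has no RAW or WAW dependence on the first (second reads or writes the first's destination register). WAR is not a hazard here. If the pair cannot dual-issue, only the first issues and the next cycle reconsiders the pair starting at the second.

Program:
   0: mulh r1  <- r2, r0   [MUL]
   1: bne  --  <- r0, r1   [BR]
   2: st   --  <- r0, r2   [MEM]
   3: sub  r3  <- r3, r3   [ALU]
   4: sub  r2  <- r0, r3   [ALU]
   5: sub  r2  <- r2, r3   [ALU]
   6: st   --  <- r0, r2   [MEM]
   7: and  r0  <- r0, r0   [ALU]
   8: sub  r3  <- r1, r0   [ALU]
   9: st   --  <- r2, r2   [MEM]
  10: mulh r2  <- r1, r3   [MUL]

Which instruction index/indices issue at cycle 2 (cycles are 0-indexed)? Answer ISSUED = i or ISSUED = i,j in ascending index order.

[0] i0  mulh.MUL  -- no-port MUL/BR
[1] i1&i2  bne.BR;st.MEM  -- dual
[2] i3  sub.ALU  -- RAW r3
[3] i4  sub.ALU  -- RAW+WAW r2
[4] i5  sub.ALU  -- RAW r2
[5] i6&i7  st.MEM;and.ALU  -- dual
[6] i8&i9  sub.ALU;st.MEM  -- dual
[7] i10  mulh.MUL  -- tail

ISSUED = 3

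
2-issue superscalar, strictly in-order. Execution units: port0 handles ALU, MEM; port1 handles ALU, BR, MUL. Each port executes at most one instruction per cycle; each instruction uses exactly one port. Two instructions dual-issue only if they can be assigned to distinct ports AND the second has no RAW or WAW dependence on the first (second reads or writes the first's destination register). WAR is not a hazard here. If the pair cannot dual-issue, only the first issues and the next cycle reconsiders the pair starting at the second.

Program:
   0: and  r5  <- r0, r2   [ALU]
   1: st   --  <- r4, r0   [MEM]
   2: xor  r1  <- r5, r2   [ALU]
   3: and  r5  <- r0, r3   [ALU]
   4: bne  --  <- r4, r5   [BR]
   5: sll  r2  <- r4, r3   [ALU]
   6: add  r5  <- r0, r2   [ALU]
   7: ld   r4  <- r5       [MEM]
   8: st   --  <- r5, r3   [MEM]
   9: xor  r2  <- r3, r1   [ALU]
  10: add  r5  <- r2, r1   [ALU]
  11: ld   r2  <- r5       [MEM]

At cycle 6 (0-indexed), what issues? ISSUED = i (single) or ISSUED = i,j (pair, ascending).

  cy0 -> i0+i1 (and/st) 2-wide
  cy1 -> i2+i3 (xor/and) 2-wide
  cy2 -> i4+i5 (bne/sll) 2-wide
  cy3 -> i6 (add) RAW r5
  cy4 -> i7 (ld) no-port MEM/MEM
  cy5 -> i8+i9 (st/xor) 2-wide
  cy6 -> i10 (add) RAW r5
  cy7 -> i11 (ld) tail

ISSUED = 10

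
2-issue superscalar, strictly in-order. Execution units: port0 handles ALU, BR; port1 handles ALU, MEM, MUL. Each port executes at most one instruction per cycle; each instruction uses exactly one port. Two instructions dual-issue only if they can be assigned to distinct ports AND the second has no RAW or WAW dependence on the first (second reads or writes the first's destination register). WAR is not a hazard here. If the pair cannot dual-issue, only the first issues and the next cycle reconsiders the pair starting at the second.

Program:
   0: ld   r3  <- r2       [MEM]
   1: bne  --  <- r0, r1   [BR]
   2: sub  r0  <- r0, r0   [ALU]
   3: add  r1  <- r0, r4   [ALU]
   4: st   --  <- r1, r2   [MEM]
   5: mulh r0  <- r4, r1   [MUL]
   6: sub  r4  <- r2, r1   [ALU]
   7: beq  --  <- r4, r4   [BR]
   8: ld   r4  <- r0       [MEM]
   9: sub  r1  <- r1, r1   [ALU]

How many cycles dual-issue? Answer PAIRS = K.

  cy0 -> i0&i1 (ld.MEM;bne.BR) 2-wide
  cy1 -> i2 (sub.ALU) RAW r0
  cy2 -> i3 (add.ALU) RAW r1
  cy3 -> i4 (st.MEM) no-port MEM/MUL
  cy4 -> i5&i6 (mulh.MUL;sub.ALU) 2-wide
  cy5 -> i7&i8 (beq.BR;ld.MEM) 2-wide
  cy6 -> i9 (sub.ALU) tail

PAIRS = 3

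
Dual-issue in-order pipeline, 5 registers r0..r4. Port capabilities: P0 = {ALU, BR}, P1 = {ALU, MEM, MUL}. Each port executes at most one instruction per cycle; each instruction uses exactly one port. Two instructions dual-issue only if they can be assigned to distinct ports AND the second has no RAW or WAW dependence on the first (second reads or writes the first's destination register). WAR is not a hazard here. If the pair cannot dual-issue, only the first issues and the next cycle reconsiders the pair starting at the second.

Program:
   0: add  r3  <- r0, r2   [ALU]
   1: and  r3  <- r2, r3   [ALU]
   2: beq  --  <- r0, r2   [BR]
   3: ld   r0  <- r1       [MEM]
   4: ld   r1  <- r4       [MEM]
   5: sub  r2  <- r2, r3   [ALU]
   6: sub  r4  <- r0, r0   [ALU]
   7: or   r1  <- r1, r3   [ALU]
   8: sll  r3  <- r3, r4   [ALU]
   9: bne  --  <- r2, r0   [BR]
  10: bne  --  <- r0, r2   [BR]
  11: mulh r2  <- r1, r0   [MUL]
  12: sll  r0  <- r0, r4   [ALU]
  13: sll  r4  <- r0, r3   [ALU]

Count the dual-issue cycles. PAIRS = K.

c0: i0 add.ALU  RAW+WAW r3
c1: i1,i2 and.ALU beq.BR  pair
c2: i3 ld.MEM  no-port MEM/MEM
c3: i4,i5 ld.MEM sub.ALU  pair
c4: i6,i7 sub.ALU or.ALU  pair
c5: i8,i9 sll.ALU bne.BR  pair
c6: i10,i11 bne.BR mulh.MUL  pair
c7: i12 sll.ALU  RAW r0
c8: i13 sll.ALU  tail

PAIRS = 5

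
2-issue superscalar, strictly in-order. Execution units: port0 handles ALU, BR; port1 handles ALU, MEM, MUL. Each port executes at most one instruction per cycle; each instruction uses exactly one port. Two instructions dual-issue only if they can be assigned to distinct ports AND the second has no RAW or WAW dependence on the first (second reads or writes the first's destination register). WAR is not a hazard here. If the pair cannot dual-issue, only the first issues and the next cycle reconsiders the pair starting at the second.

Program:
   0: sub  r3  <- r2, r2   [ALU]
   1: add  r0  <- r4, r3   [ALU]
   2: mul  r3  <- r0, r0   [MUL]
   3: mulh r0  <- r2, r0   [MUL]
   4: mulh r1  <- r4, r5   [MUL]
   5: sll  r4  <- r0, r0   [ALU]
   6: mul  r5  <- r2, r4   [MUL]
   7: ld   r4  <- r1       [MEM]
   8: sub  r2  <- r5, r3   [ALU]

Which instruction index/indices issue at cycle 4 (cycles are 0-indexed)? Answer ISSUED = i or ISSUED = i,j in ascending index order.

ISSUED = 4,5

0. sub @i0  | RAW r3
1. add @i1  | RAW r0
2. mul @i2  | no-port MUL/MUL
3. mulh @i3  | no-port MUL/MUL
4. mulh/sll @i4/i5  | pair
5. mul @i6  | no-port MUL/MEM
6. ld/sub @i7/i8  | pair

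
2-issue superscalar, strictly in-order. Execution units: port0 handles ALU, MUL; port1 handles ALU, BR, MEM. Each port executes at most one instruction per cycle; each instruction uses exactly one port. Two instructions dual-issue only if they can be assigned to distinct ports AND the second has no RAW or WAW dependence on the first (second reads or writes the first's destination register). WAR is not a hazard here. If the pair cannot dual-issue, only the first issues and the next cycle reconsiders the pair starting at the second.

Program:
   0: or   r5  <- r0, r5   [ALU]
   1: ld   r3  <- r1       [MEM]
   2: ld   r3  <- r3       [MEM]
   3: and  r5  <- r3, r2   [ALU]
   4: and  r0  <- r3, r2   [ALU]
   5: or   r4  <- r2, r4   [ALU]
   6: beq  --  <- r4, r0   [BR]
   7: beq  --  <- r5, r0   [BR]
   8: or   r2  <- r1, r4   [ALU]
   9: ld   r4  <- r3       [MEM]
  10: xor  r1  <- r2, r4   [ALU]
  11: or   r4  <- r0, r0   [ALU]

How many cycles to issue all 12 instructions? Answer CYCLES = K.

0. or;ld @i0+i1  | pair
1. ld @i2  | RAW r3
2. and;and @i3+i4  | pair
3. or @i5  | RAW r4
4. beq @i6  | no-port BR/BR
5. beq;or @i7+i8  | pair
6. ld @i9  | RAW r4
7. xor;or @i10+i11  | pair

CYCLES = 8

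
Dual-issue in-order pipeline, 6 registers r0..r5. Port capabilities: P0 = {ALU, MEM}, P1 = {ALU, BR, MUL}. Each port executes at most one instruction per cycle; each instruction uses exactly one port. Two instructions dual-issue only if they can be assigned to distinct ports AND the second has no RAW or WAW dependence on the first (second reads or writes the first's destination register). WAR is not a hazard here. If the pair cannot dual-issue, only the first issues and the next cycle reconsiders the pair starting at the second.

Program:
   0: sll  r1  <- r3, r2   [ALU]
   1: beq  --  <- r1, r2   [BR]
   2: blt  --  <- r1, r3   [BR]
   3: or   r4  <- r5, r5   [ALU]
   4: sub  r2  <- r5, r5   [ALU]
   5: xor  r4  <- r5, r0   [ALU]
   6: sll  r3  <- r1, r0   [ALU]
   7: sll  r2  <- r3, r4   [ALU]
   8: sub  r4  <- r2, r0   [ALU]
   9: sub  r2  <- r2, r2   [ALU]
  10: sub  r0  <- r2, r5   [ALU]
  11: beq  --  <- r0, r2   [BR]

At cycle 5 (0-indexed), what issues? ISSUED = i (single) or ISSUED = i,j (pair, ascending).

ISSUED = 7

[0] i0  sll.ALU  -- RAW r1
[1] i1  beq.BR  -- no-port BR/BR
[2] i2&i3  blt.BR+or.ALU  -- 2-wide
[3] i4&i5  sub.ALU+xor.ALU  -- 2-wide
[4] i6  sll.ALU  -- RAW r3
[5] i7  sll.ALU  -- RAW r2
[6] i8&i9  sub.ALU+sub.ALU  -- 2-wide
[7] i10  sub.ALU  -- RAW r0
[8] i11  beq.BR  -- tail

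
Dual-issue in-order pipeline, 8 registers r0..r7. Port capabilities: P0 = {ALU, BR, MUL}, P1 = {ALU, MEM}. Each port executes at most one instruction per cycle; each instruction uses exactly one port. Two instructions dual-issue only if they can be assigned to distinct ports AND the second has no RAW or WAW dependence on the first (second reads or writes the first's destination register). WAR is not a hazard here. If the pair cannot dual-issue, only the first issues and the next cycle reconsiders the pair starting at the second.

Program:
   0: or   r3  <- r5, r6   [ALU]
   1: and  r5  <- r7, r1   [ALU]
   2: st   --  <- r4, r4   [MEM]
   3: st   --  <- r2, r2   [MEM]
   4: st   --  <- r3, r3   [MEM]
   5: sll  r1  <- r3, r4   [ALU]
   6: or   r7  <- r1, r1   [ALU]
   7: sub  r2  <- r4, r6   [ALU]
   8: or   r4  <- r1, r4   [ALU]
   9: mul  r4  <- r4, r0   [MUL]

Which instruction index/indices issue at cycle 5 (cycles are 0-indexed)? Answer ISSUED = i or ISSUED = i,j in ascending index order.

c0: i0&i1 or/and  2-wide
c1: i2 st  no-port MEM/MEM
c2: i3 st  no-port MEM/MEM
c3: i4&i5 st/sll  2-wide
c4: i6&i7 or/sub  2-wide
c5: i8 or  RAW+WAW r4
c6: i9 mul  tail

ISSUED = 8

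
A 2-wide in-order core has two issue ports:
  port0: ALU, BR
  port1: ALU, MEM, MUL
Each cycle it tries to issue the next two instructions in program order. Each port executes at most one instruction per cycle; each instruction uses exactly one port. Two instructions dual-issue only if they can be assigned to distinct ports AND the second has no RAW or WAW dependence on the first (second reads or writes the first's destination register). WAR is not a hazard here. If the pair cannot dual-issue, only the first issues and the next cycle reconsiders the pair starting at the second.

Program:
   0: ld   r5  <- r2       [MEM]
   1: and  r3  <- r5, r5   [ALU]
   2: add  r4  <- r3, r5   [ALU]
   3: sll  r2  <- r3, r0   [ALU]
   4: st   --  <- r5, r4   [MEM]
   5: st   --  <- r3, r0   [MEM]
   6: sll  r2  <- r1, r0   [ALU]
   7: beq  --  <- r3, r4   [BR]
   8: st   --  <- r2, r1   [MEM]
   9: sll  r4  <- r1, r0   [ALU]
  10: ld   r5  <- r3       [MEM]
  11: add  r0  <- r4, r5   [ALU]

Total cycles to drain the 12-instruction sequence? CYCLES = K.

CYCLES = 8

[0] i0  ld  -- RAW r5
[1] i1  and  -- RAW r3
[2] i2,i3  add/sll  -- 2-wide
[3] i4  st  -- no-port MEM/MEM
[4] i5,i6  st/sll  -- 2-wide
[5] i7,i8  beq/st  -- 2-wide
[6] i9,i10  sll/ld  -- 2-wide
[7] i11  add  -- tail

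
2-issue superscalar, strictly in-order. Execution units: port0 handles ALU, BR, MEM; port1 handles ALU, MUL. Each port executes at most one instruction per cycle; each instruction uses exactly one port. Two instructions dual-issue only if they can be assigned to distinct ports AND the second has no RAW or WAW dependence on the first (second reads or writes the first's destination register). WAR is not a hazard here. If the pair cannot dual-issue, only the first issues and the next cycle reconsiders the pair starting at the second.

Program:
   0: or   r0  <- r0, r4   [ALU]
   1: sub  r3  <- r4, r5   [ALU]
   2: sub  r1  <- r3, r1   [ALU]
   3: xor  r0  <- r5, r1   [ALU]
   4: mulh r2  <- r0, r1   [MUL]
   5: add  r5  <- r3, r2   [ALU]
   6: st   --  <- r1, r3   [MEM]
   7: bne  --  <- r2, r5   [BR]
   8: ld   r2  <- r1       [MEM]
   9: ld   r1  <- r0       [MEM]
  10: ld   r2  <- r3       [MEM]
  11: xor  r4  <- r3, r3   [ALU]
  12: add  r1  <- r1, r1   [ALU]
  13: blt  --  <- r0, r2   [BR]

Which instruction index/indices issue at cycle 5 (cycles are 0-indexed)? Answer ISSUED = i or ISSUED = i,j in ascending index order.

c0: i0&i1 or.ALU/sub.ALU  dual
c1: i2 sub.ALU  RAW r1
c2: i3 xor.ALU  RAW r0
c3: i4 mulh.MUL  RAW r2
c4: i5&i6 add.ALU/st.MEM  dual
c5: i7 bne.BR  no-port BR/MEM
c6: i8 ld.MEM  no-port MEM/MEM
c7: i9 ld.MEM  no-port MEM/MEM
c8: i10&i11 ld.MEM/xor.ALU  dual
c9: i12&i13 add.ALU/blt.BR  dual

ISSUED = 7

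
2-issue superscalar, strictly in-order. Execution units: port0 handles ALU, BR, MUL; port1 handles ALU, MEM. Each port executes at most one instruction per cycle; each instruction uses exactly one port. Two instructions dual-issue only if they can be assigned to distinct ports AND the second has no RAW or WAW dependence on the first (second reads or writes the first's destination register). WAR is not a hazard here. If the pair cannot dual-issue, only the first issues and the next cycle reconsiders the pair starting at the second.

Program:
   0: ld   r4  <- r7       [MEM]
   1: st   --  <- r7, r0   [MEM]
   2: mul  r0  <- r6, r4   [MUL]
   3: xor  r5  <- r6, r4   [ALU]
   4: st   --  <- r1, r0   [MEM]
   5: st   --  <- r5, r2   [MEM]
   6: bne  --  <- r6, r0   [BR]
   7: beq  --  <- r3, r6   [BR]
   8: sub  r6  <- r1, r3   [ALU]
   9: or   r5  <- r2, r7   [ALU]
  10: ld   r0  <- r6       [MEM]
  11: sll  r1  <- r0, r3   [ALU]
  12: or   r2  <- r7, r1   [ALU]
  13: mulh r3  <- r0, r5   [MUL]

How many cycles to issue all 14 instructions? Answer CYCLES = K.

#0 head=0: ld i0 no-port MEM/MEM
#1 head=1: st+mul i1,i2 2-wide
#2 head=3: xor+st i3,i4 2-wide
#3 head=5: st+bne i5,i6 2-wide
#4 head=7: beq+sub i7,i8 2-wide
#5 head=9: or+ld i9,i10 2-wide
#6 head=11: sll i11 RAW r1
#7 head=12: or+mulh i12,i13 2-wide

CYCLES = 8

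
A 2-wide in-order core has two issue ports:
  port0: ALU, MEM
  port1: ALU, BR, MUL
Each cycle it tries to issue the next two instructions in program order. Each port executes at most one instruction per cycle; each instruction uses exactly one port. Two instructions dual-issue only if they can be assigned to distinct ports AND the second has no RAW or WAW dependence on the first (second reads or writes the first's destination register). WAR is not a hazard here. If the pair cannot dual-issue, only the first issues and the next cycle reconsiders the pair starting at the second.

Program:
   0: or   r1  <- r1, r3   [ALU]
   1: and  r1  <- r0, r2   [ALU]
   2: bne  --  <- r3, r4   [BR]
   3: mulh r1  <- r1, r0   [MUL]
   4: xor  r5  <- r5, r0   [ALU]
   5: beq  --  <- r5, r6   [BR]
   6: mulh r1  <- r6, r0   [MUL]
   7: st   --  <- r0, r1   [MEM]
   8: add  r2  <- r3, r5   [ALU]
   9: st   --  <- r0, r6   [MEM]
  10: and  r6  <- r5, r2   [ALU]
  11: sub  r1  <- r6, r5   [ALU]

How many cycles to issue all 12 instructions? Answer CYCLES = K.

0. or @i0  | WAW r1
1. and/bne @i1+i2  | dual
2. mulh/xor @i3+i4  | dual
3. beq @i5  | no-port BR/MUL
4. mulh @i6  | RAW r1
5. st/add @i7+i8  | dual
6. st/and @i9+i10  | dual
7. sub @i11  | tail

CYCLES = 8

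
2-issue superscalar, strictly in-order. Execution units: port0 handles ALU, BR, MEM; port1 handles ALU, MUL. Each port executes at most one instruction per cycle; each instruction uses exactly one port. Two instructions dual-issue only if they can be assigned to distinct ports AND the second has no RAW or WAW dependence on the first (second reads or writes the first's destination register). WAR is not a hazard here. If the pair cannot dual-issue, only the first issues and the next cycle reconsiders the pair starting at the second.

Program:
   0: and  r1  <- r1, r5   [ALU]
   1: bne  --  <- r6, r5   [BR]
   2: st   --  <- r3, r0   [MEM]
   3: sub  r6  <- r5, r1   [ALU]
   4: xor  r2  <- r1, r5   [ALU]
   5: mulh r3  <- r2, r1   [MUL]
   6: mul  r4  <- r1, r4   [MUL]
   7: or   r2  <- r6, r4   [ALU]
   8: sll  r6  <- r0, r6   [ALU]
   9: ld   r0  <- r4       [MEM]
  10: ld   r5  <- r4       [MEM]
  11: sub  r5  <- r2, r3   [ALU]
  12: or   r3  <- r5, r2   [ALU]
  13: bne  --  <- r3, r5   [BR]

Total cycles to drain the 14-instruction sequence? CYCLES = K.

CYCLES = 11

t=0 i0,i1:and bne ; dual
t=1 i2,i3:st sub ; dual
t=2 i4:xor ; RAW r2
t=3 i5:mulh ; no-port MUL/MUL
t=4 i6:mul ; RAW r4
t=5 i7,i8:or sll ; dual
t=6 i9:ld ; no-port MEM/MEM
t=7 i10:ld ; WAW r5
t=8 i11:sub ; RAW r5
t=9 i12:or ; RAW r3
t=10 i13:bne ; tail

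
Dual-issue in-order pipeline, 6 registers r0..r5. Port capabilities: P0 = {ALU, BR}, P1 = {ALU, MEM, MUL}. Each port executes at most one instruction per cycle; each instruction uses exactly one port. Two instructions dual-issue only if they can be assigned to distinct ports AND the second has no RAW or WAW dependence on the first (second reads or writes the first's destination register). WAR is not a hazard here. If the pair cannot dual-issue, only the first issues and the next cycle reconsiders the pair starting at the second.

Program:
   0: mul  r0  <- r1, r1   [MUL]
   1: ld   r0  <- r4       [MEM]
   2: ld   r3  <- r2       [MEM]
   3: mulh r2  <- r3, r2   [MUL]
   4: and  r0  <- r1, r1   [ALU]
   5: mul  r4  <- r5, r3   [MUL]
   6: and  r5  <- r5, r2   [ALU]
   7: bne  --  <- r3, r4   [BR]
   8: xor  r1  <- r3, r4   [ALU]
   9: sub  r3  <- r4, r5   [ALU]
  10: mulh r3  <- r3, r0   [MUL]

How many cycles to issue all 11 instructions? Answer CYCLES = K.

t=0 i0:mul.MUL ; no-port MUL/MEM
t=1 i1:ld.MEM ; no-port MEM/MEM
t=2 i2:ld.MEM ; no-port MEM/MUL
t=3 i3/i4:mulh.MUL and.ALU ; 2-wide
t=4 i5/i6:mul.MUL and.ALU ; 2-wide
t=5 i7/i8:bne.BR xor.ALU ; 2-wide
t=6 i9:sub.ALU ; RAW+WAW r3
t=7 i10:mulh.MUL ; tail

CYCLES = 8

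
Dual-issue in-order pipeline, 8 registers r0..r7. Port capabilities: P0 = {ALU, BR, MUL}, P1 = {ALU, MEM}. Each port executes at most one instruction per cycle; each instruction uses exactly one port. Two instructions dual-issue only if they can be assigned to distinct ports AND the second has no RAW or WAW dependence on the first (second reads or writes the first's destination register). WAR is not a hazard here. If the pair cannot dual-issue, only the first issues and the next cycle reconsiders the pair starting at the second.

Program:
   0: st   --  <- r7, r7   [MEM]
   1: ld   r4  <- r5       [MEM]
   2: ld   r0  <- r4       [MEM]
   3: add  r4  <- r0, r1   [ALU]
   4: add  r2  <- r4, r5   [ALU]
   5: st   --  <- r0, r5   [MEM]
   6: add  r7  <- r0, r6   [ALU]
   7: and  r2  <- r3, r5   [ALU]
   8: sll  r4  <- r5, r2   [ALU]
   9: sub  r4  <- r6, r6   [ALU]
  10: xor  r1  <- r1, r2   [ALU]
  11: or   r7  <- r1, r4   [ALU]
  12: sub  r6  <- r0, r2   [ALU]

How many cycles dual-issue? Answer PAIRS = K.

PAIRS = 4

#0 head=0: st i0 no-port MEM/MEM
#1 head=1: ld i1 no-port MEM/MEM
#2 head=2: ld i2 RAW r0
#3 head=3: add i3 RAW r4
#4 head=4: add st i4,i5 dual
#5 head=6: add and i6,i7 dual
#6 head=8: sll i8 WAW r4
#7 head=9: sub xor i9,i10 dual
#8 head=11: or sub i11,i12 dual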